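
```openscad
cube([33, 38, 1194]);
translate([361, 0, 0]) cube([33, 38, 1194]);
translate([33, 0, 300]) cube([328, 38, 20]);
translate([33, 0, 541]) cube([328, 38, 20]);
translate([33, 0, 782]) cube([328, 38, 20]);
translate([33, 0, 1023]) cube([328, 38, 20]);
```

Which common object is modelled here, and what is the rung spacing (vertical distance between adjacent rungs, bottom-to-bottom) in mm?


A ladder. The rung spacing is 241 mm.

Two tall 33×38 posts with 4 short bars between them — a ladder. Adjacent rungs sit at z = 300 and z = 541, so the spacing is 541 − 300 = 241 mm.


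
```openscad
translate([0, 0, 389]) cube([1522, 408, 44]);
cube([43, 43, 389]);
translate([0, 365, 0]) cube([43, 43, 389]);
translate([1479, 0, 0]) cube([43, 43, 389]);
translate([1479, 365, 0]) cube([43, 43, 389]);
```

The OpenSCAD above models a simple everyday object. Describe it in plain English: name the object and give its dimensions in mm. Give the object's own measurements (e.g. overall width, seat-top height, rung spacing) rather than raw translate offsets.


A bench: a 1522×408 mm seat slab, 44 mm thick, top at z = 433 mm, on four 43×43 mm square legs flush with the seat corners and standing on z = 0.


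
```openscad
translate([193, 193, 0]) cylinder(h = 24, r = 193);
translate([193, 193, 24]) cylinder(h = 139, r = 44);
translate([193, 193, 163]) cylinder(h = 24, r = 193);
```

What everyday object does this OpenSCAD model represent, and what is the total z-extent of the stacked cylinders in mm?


A spool. The overall height is 187 mm.

Three coaxial cylinders, large–small–large — a spool. Two 24 mm flanges and a 139 mm core give 24 + 139 + 24 = 187 mm.


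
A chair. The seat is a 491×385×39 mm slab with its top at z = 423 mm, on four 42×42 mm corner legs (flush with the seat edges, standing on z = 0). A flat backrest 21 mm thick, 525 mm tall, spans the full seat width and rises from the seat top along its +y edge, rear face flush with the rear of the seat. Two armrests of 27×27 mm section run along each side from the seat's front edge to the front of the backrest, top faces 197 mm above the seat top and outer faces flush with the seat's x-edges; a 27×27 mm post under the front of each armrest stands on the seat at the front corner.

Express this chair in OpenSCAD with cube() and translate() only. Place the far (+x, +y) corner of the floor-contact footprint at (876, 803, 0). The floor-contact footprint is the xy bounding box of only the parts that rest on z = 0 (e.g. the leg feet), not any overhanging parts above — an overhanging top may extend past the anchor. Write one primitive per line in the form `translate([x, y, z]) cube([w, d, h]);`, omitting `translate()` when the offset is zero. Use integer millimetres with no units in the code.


translate([385, 418, 384]) cube([491, 385, 39]);
translate([385, 418, 0]) cube([42, 42, 384]);
translate([834, 418, 0]) cube([42, 42, 384]);
translate([385, 761, 0]) cube([42, 42, 384]);
translate([834, 761, 0]) cube([42, 42, 384]);
translate([385, 782, 423]) cube([491, 21, 525]);
translate([385, 418, 593]) cube([27, 364, 27]);
translate([849, 418, 593]) cube([27, 364, 27]);
translate([385, 418, 423]) cube([27, 27, 170]);
translate([849, 418, 423]) cube([27, 27, 170]);


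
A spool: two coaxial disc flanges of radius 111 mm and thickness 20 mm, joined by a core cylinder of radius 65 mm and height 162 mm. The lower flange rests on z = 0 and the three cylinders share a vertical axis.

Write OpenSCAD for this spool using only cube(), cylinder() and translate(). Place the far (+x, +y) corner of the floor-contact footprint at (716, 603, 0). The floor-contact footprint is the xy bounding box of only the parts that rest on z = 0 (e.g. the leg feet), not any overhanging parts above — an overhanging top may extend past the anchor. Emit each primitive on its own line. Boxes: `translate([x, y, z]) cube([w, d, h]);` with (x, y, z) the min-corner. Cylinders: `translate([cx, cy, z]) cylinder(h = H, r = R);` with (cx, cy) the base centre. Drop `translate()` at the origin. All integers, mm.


translate([605, 492, 0]) cylinder(h = 20, r = 111);
translate([605, 492, 20]) cylinder(h = 162, r = 65);
translate([605, 492, 182]) cylinder(h = 20, r = 111);


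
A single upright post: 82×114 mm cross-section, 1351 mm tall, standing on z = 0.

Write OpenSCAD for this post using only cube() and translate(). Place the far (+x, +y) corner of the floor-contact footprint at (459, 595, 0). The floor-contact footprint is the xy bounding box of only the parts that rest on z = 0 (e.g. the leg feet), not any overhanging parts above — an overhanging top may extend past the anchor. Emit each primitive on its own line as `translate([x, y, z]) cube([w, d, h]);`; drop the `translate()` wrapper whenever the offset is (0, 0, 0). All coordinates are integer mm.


translate([377, 481, 0]) cube([82, 114, 1351]);


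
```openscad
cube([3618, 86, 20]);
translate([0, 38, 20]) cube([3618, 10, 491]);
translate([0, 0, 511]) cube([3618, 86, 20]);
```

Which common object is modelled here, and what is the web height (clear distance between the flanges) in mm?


An I-beam. The web height is 491 mm.

Two wide flanges with a thin centred web — an I-beam. Overall 531 mm minus two 20 mm flanges gives a web of 531 − 2·20 = 491 mm.


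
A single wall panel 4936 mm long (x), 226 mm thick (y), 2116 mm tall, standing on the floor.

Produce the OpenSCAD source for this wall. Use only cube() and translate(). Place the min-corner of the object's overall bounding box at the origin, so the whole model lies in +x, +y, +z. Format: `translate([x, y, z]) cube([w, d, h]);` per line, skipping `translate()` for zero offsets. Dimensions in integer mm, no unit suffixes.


cube([4936, 226, 2116]);


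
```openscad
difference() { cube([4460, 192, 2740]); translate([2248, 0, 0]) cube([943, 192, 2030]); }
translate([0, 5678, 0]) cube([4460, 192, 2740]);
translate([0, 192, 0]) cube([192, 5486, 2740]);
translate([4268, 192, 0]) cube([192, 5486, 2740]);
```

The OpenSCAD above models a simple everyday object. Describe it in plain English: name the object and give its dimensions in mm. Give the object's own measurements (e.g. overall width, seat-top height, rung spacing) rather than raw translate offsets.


A single room: four walls, each 2740 mm tall and 192 mm thick, enclosing an outside footprint 4460×5870 mm (x × y), no floor or roof. The front and back walls (−y and +y sides) run the full x-width; the side walls fit between their inner faces. A door opening 943 mm wide and 2030 mm tall is cut through the front wall from the floor up, its −x edge 2248 mm from the wall's −x end.


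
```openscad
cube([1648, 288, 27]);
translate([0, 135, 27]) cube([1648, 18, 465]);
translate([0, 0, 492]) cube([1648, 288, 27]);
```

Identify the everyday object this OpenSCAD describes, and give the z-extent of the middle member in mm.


An I-beam. The web height is 465 mm.

Two wide flanges with a thin centred web — an I-beam. Overall 519 mm minus two 27 mm flanges gives a web of 519 − 2·27 = 465 mm.


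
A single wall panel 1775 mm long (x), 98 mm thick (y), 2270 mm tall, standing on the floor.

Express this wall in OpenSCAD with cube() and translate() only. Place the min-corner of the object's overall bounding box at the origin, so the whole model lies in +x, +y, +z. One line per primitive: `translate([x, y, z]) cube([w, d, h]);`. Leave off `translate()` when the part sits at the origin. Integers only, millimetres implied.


cube([1775, 98, 2270]);


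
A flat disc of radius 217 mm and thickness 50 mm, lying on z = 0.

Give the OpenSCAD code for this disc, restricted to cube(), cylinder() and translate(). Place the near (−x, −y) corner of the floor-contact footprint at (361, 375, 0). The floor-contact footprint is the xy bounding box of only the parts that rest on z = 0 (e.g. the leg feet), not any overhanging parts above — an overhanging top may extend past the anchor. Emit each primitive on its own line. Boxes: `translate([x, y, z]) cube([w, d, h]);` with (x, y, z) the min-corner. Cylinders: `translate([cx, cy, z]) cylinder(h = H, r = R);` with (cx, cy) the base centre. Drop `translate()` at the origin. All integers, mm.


translate([578, 592, 0]) cylinder(h = 50, r = 217);


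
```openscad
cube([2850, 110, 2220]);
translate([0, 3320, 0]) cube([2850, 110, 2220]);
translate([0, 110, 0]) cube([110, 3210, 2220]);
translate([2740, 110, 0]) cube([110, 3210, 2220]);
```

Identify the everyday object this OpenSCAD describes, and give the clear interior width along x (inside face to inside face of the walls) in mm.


A house (or room) frame. The interior width is 2630 mm.

Four 2220 mm walls enclosing a rectangle with no floor or roof — a room or house frame. Outside width is 2850 mm and wall thickness is 110 mm, so the interior width is 2850 − 2 × 110 = 2630 mm.


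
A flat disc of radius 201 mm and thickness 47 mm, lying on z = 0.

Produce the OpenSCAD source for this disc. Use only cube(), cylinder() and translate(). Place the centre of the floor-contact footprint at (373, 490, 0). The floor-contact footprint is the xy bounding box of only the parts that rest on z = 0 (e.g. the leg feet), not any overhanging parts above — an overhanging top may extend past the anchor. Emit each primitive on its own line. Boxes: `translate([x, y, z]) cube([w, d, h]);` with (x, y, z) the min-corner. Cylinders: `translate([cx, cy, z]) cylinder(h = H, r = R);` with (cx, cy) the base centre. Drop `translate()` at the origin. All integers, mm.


translate([373, 490, 0]) cylinder(h = 47, r = 201);


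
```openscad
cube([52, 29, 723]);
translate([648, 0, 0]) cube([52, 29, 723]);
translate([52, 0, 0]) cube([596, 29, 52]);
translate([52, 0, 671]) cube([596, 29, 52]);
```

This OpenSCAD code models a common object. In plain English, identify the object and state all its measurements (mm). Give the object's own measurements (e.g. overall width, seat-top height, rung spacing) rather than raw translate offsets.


A rectangular picture frame lying in the x–z plane (depth along y). The opening is 596 mm wide (x) by 619 mm tall (z), surrounded by a border 52 mm wide on all four sides. The frame is 29 mm deep and is made of two full-height vertical stiles with two horizontal rails fitted between them.


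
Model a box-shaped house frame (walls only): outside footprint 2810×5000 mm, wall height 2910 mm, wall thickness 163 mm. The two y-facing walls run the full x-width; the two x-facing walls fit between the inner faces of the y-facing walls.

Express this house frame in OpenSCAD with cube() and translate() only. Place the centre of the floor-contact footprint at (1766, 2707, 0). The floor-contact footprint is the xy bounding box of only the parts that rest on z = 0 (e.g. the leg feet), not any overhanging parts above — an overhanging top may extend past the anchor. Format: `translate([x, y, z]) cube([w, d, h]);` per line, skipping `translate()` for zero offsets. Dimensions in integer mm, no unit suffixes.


translate([361, 207, 0]) cube([2810, 163, 2910]);
translate([361, 5044, 0]) cube([2810, 163, 2910]);
translate([361, 370, 0]) cube([163, 4674, 2910]);
translate([3008, 370, 0]) cube([163, 4674, 2910]);


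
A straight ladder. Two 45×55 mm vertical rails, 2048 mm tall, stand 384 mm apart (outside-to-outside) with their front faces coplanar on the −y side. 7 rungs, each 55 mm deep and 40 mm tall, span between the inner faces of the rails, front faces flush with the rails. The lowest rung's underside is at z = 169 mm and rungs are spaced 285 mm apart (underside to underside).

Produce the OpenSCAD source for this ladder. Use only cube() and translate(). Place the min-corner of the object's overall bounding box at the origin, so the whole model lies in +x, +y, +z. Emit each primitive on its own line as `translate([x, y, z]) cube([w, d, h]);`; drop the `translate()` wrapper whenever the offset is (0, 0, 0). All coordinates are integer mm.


cube([45, 55, 2048]);
translate([339, 0, 0]) cube([45, 55, 2048]);
translate([45, 0, 169]) cube([294, 55, 40]);
translate([45, 0, 454]) cube([294, 55, 40]);
translate([45, 0, 739]) cube([294, 55, 40]);
translate([45, 0, 1024]) cube([294, 55, 40]);
translate([45, 0, 1309]) cube([294, 55, 40]);
translate([45, 0, 1594]) cube([294, 55, 40]);
translate([45, 0, 1879]) cube([294, 55, 40]);


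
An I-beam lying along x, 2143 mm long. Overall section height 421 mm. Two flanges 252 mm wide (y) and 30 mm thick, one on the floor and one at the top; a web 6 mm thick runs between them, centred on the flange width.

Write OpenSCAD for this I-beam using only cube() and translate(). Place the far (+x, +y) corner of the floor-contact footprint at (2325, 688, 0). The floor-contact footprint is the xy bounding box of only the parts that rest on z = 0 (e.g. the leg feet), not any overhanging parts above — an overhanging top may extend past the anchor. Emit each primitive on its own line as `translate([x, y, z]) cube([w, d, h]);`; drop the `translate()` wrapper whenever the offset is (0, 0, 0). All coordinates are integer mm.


translate([182, 436, 0]) cube([2143, 252, 30]);
translate([182, 559, 30]) cube([2143, 6, 361]);
translate([182, 436, 391]) cube([2143, 252, 30]);


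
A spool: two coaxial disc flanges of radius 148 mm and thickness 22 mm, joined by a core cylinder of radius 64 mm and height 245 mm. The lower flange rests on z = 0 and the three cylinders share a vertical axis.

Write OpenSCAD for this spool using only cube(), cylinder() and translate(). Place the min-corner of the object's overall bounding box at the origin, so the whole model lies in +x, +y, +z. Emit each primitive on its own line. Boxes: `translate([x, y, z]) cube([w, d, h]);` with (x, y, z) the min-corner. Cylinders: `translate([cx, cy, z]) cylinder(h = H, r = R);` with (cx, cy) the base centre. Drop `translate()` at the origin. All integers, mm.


translate([148, 148, 0]) cylinder(h = 22, r = 148);
translate([148, 148, 22]) cylinder(h = 245, r = 64);
translate([148, 148, 267]) cylinder(h = 22, r = 148);


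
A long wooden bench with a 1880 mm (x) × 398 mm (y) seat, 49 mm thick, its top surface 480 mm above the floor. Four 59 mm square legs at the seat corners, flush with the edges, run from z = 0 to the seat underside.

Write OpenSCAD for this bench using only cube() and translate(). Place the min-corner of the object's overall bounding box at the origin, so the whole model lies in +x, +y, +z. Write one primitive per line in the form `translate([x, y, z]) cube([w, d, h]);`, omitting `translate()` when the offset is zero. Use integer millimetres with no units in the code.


translate([0, 0, 431]) cube([1880, 398, 49]);
cube([59, 59, 431]);
translate([0, 339, 0]) cube([59, 59, 431]);
translate([1821, 0, 0]) cube([59, 59, 431]);
translate([1821, 339, 0]) cube([59, 59, 431]);


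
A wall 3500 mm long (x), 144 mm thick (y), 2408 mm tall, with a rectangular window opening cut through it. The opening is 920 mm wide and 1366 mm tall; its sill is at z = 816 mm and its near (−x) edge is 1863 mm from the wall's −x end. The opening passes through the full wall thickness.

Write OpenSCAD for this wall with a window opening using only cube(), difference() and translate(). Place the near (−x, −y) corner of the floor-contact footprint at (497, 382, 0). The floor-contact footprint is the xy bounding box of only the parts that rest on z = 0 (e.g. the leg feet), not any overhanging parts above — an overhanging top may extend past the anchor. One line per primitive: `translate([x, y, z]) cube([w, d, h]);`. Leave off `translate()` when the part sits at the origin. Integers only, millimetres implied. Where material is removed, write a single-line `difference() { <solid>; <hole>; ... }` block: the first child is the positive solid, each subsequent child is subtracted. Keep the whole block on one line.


difference() { translate([497, 382, 0]) cube([3500, 144, 2408]); translate([2360, 382, 816]) cube([920, 144, 1366]); }


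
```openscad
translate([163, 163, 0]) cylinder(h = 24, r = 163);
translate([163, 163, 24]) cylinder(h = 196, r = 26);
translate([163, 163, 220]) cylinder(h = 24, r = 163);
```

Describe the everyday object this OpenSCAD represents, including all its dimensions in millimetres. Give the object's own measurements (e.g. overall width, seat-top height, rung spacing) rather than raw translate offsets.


A spool: two coaxial disc flanges of radius 163 mm and thickness 24 mm, joined by a core cylinder of radius 26 mm and height 196 mm. The lower flange rests on z = 0 and the three cylinders share a vertical axis.


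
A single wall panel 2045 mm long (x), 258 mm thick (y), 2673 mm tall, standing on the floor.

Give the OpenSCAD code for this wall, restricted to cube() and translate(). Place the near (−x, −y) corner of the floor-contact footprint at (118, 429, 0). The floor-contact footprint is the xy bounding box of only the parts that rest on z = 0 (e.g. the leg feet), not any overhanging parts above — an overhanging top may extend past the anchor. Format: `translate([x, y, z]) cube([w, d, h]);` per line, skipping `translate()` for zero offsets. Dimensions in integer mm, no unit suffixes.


translate([118, 429, 0]) cube([2045, 258, 2673]);


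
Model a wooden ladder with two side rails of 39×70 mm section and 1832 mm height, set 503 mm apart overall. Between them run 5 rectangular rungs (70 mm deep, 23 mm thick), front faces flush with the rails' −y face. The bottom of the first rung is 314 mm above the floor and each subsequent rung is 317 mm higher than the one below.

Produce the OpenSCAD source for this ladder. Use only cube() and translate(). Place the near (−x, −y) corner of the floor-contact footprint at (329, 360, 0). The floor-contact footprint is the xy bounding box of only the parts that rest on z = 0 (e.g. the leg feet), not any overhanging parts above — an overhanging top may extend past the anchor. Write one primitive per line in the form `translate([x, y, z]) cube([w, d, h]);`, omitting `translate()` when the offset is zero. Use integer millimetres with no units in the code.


translate([329, 360, 0]) cube([39, 70, 1832]);
translate([793, 360, 0]) cube([39, 70, 1832]);
translate([368, 360, 314]) cube([425, 70, 23]);
translate([368, 360, 631]) cube([425, 70, 23]);
translate([368, 360, 948]) cube([425, 70, 23]);
translate([368, 360, 1265]) cube([425, 70, 23]);
translate([368, 360, 1582]) cube([425, 70, 23]);


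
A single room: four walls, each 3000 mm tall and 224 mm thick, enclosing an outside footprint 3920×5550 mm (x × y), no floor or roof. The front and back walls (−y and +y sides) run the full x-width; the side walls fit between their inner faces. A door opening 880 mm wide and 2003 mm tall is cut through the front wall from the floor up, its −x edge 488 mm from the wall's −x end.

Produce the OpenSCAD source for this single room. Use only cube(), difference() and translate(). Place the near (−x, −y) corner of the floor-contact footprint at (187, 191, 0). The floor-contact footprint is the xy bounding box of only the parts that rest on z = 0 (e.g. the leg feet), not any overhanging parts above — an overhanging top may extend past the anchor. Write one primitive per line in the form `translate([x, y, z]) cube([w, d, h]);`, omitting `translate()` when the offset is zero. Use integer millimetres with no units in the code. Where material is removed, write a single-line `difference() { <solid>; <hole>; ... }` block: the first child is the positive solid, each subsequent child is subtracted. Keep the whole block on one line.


difference() { translate([187, 191, 0]) cube([3920, 224, 3000]); translate([675, 191, 0]) cube([880, 224, 2003]); }
translate([187, 5517, 0]) cube([3920, 224, 3000]);
translate([187, 415, 0]) cube([224, 5102, 3000]);
translate([3883, 415, 0]) cube([224, 5102, 3000]);


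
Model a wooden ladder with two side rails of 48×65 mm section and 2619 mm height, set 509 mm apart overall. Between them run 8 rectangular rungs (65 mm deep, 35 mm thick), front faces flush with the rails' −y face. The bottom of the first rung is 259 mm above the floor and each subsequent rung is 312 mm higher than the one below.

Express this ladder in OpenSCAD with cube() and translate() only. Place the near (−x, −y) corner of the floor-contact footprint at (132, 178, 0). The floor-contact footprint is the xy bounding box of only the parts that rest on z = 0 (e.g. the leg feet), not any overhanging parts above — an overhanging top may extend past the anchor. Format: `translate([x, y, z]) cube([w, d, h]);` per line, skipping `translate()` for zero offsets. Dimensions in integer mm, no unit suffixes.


translate([132, 178, 0]) cube([48, 65, 2619]);
translate([593, 178, 0]) cube([48, 65, 2619]);
translate([180, 178, 259]) cube([413, 65, 35]);
translate([180, 178, 571]) cube([413, 65, 35]);
translate([180, 178, 883]) cube([413, 65, 35]);
translate([180, 178, 1195]) cube([413, 65, 35]);
translate([180, 178, 1507]) cube([413, 65, 35]);
translate([180, 178, 1819]) cube([413, 65, 35]);
translate([180, 178, 2131]) cube([413, 65, 35]);
translate([180, 178, 2443]) cube([413, 65, 35]);


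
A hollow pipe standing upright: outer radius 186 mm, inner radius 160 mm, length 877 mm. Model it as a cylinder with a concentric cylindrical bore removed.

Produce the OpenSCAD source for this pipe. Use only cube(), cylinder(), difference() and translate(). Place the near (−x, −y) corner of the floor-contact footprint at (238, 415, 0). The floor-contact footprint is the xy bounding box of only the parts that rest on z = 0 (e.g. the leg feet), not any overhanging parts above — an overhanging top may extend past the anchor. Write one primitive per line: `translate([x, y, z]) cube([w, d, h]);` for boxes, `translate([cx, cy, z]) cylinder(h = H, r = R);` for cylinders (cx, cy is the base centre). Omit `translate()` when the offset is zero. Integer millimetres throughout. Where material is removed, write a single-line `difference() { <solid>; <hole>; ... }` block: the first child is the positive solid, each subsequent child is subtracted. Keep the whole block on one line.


difference() { translate([424, 601, 0]) cylinder(h = 877, r = 186); translate([424, 601, 0]) cylinder(h = 877, r = 160); }


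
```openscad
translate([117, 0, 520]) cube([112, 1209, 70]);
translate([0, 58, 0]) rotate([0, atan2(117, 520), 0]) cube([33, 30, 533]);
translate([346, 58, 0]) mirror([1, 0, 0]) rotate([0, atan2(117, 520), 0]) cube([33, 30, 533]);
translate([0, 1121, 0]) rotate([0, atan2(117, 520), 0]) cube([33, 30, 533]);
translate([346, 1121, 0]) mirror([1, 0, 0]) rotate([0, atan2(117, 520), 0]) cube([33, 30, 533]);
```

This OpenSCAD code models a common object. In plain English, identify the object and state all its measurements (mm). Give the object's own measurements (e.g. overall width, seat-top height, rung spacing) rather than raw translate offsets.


A sawhorse. A 112×1209×70 mm beam (x, y, z) sits on two A-frame leg pairs. Each pair is two raked legs of 33×30 mm section (30 mm along y) splaying symmetrically in x. Each leg rises 520 mm vertically over 117 mm of horizontal reach and is 533 mm long along its own axis. Every leg's outer bottom edge rests on the floor and its outer top edge meets a bottom edge of the beam — the left legs (tilting toward +x) meet the beam's −x bottom edge, the right legs (their mirror images, tilting toward −x) meet its +x bottom edge — so the leg tops tuck under the beam, the beam's underside is 520 mm above the floor, and the feet are 346 mm apart outside-to-outside with the beam centred between them. The two leg pairs are set in 58 mm from either end of the beam.


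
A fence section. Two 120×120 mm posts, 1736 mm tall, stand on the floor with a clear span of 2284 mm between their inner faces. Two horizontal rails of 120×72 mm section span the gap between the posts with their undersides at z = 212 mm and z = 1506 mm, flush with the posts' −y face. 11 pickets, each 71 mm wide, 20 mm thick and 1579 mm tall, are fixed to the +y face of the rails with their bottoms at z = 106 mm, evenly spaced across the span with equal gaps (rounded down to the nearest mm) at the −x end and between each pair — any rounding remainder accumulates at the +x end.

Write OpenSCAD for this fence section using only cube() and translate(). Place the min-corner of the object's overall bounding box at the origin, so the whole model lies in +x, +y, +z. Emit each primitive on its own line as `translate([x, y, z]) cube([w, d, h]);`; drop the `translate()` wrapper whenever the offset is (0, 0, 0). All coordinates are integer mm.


cube([120, 120, 1736]);
translate([2404, 0, 0]) cube([120, 120, 1736]);
translate([120, 0, 212]) cube([2284, 120, 72]);
translate([120, 0, 1506]) cube([2284, 120, 72]);
translate([245, 120, 106]) cube([71, 20, 1579]);
translate([441, 120, 106]) cube([71, 20, 1579]);
translate([637, 120, 106]) cube([71, 20, 1579]);
translate([833, 120, 106]) cube([71, 20, 1579]);
translate([1029, 120, 106]) cube([71, 20, 1579]);
translate([1225, 120, 106]) cube([71, 20, 1579]);
translate([1421, 120, 106]) cube([71, 20, 1579]);
translate([1617, 120, 106]) cube([71, 20, 1579]);
translate([1813, 120, 106]) cube([71, 20, 1579]);
translate([2009, 120, 106]) cube([71, 20, 1579]);
translate([2205, 120, 106]) cube([71, 20, 1579]);


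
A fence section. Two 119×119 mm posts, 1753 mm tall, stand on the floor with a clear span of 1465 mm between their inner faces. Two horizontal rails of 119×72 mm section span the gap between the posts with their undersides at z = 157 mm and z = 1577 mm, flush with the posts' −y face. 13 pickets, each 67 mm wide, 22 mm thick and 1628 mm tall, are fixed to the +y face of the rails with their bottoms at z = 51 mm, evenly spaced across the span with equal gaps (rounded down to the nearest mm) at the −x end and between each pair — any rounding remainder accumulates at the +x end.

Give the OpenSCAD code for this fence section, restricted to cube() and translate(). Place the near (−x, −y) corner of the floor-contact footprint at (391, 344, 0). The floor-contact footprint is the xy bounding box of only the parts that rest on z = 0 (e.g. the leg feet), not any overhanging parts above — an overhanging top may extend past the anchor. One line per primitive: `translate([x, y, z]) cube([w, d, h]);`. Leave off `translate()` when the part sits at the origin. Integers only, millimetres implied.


translate([391, 344, 0]) cube([119, 119, 1753]);
translate([1975, 344, 0]) cube([119, 119, 1753]);
translate([510, 344, 157]) cube([1465, 119, 72]);
translate([510, 344, 1577]) cube([1465, 119, 72]);
translate([552, 463, 51]) cube([67, 22, 1628]);
translate([661, 463, 51]) cube([67, 22, 1628]);
translate([770, 463, 51]) cube([67, 22, 1628]);
translate([879, 463, 51]) cube([67, 22, 1628]);
translate([988, 463, 51]) cube([67, 22, 1628]);
translate([1097, 463, 51]) cube([67, 22, 1628]);
translate([1206, 463, 51]) cube([67, 22, 1628]);
translate([1315, 463, 51]) cube([67, 22, 1628]);
translate([1424, 463, 51]) cube([67, 22, 1628]);
translate([1533, 463, 51]) cube([67, 22, 1628]);
translate([1642, 463, 51]) cube([67, 22, 1628]);
translate([1751, 463, 51]) cube([67, 22, 1628]);
translate([1860, 463, 51]) cube([67, 22, 1628]);


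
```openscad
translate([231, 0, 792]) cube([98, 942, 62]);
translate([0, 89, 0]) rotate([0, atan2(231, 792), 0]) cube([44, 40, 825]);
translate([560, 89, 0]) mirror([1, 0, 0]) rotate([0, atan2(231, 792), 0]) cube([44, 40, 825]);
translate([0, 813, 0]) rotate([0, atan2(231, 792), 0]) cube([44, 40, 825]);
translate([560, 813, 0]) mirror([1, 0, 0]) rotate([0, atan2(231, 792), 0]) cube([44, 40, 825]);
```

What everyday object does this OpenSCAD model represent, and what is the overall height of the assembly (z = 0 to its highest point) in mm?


A sawhorse. The overall height is 854 mm.

A beam across two mirrored pairs of raked legs — a sawhorse. The beam's underside is at z = 792 (matching the legs' vertical rise in atan2(231, 792)) and the beam is 62 mm tall, so its top is at 792 + 62 = 854 mm. The raked legs top out at the beam's underside, so that is the highest point.


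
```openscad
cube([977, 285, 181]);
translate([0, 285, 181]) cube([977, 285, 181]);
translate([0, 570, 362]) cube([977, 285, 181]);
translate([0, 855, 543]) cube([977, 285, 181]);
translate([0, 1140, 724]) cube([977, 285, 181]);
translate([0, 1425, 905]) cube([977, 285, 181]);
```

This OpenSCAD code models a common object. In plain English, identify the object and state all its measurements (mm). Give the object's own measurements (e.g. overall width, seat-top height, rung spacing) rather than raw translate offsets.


A straight staircase of 6 solid steps. Each step is 977 mm wide (x), 285 mm deep (y, the going) and 181 mm tall (the rise). The first step rests on the floor; each subsequent step sits one going further in +y and one rise higher in +z, directly behind and above the previous step with no overlap.


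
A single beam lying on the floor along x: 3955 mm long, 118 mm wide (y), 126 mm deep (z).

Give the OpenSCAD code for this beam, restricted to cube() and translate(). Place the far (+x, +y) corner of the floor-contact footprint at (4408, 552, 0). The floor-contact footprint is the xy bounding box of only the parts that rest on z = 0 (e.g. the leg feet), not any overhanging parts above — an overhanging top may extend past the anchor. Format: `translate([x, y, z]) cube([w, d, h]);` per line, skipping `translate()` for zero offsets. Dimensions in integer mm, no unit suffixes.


translate([453, 434, 0]) cube([3955, 118, 126]);


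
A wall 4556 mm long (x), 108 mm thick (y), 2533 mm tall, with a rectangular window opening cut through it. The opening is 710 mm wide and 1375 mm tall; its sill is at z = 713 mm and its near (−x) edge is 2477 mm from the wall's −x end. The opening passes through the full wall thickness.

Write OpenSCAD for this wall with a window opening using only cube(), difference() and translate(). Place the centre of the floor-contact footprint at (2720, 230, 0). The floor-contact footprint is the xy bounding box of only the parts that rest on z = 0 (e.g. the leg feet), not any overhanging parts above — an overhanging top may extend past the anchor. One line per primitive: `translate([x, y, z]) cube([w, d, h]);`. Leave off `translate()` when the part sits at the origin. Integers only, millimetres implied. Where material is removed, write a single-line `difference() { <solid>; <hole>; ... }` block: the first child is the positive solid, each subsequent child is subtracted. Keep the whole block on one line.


difference() { translate([442, 176, 0]) cube([4556, 108, 2533]); translate([2919, 176, 713]) cube([710, 108, 1375]); }


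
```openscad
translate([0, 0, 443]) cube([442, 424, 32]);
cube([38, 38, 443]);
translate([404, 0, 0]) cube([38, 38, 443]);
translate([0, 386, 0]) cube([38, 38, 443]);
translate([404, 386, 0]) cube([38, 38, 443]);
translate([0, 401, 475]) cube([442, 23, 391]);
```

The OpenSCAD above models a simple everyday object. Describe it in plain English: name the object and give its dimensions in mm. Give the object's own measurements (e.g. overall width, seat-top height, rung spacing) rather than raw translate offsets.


A chair. The seat is a 442×424×32 mm slab with its top at z = 475 mm, on four 38×38 mm corner legs (flush with the seat edges, standing on z = 0). A flat backrest 23 mm thick, 391 mm tall, spans the full seat width and rises from the seat top along its +y edge, rear face flush with the rear of the seat.


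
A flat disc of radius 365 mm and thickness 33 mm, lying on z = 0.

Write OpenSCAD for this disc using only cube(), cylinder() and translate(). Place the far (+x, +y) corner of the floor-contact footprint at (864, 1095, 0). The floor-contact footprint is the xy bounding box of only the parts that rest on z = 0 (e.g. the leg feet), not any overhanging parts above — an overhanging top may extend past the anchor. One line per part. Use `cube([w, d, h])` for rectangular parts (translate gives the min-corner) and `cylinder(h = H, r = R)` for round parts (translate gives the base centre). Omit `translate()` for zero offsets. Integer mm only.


translate([499, 730, 0]) cylinder(h = 33, r = 365);


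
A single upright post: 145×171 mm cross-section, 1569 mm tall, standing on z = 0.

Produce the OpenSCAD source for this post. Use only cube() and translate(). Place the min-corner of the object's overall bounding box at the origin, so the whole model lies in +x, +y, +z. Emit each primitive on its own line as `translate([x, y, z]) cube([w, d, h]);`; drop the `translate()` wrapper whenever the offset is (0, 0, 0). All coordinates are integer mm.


cube([145, 171, 1569]);


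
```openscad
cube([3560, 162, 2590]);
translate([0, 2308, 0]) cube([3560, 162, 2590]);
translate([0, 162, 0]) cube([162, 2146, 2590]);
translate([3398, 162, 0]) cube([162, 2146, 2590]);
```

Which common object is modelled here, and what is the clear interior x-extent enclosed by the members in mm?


A house (or room) frame. The interior width is 3236 mm.

Four 2590 mm walls enclosing a rectangle with no floor or roof — a room or house frame. Outside width is 3560 mm and wall thickness is 162 mm, so the interior width is 3560 − 2 × 162 = 3236 mm.


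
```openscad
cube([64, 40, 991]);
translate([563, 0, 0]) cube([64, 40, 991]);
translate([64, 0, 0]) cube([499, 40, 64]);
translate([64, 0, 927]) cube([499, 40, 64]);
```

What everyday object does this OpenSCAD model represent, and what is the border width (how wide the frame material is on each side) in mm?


A picture frame. The border width is 64 mm.

Four thin pieces enclosing a rectangular opening — a picture frame. The two full-height stiles are 991 mm tall; the top rail sits at z = 927 and is 64 mm tall, so the border above the opening is 991 − 927 = 64 mm, matching the stile x-width.


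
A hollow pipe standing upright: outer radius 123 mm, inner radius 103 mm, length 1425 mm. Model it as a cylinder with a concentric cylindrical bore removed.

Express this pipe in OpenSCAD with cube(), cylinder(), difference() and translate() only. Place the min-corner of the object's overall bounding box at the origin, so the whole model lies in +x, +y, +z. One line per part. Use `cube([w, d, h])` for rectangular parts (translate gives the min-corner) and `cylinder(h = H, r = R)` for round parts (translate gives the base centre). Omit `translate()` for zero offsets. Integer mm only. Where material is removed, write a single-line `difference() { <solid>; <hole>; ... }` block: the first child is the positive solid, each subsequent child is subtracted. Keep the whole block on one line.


difference() { translate([123, 123, 0]) cylinder(h = 1425, r = 123); translate([123, 123, 0]) cylinder(h = 1425, r = 103); }


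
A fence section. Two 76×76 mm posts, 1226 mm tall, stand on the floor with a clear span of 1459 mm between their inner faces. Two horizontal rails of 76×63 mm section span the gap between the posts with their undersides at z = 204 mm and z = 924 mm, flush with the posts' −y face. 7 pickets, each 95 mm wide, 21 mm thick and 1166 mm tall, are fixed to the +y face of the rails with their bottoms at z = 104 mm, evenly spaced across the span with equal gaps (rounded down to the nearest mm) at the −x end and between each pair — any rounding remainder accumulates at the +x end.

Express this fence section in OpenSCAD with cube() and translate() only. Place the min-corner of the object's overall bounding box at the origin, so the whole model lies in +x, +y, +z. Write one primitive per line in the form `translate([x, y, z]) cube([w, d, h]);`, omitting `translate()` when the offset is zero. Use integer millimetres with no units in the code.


cube([76, 76, 1226]);
translate([1535, 0, 0]) cube([76, 76, 1226]);
translate([76, 0, 204]) cube([1459, 76, 63]);
translate([76, 0, 924]) cube([1459, 76, 63]);
translate([175, 76, 104]) cube([95, 21, 1166]);
translate([369, 76, 104]) cube([95, 21, 1166]);
translate([563, 76, 104]) cube([95, 21, 1166]);
translate([757, 76, 104]) cube([95, 21, 1166]);
translate([951, 76, 104]) cube([95, 21, 1166]);
translate([1145, 76, 104]) cube([95, 21, 1166]);
translate([1339, 76, 104]) cube([95, 21, 1166]);


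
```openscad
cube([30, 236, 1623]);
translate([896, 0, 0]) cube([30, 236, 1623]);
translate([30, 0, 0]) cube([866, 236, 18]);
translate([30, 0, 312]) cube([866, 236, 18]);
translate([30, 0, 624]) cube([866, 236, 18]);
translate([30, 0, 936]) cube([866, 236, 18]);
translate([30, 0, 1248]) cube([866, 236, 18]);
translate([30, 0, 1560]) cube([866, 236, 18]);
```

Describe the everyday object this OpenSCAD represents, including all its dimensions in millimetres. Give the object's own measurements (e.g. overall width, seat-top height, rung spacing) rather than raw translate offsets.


An open bookshelf. Two side panels, each 30 mm thick, 236 mm deep and 1623 mm tall, stand 926 mm apart (outside-to-outside). Between them sit 6 shelves, each 18 mm thick and 236 mm deep, spanning the full gap between the sides. The bottom shelf rests on the floor (its underside at z = 0) and the clear gap between one shelf's top and the next shelf's underside is 294 mm.


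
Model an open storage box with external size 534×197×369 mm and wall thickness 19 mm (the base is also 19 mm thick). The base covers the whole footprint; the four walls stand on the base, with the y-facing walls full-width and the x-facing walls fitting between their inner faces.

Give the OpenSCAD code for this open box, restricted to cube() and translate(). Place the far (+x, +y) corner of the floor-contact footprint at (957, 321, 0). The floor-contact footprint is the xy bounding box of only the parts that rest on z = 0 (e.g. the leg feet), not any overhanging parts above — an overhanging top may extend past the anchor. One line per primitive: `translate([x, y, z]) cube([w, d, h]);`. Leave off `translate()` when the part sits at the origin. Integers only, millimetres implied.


translate([423, 124, 0]) cube([534, 197, 19]);
translate([423, 124, 19]) cube([534, 19, 350]);
translate([423, 302, 19]) cube([534, 19, 350]);
translate([423, 143, 19]) cube([19, 159, 350]);
translate([938, 143, 19]) cube([19, 159, 350]);


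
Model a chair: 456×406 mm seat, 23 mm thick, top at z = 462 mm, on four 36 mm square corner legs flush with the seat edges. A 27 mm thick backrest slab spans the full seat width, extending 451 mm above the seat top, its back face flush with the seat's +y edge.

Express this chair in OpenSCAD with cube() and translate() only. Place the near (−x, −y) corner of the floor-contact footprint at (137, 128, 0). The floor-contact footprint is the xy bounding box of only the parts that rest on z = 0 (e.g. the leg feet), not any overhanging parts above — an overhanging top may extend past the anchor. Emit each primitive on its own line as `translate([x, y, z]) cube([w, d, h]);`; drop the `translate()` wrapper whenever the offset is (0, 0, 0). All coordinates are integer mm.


translate([137, 128, 439]) cube([456, 406, 23]);
translate([137, 128, 0]) cube([36, 36, 439]);
translate([557, 128, 0]) cube([36, 36, 439]);
translate([137, 498, 0]) cube([36, 36, 439]);
translate([557, 498, 0]) cube([36, 36, 439]);
translate([137, 507, 462]) cube([456, 27, 451]);


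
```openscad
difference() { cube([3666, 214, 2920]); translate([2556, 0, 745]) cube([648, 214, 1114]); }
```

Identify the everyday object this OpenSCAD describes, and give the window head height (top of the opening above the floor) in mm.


A wall with a window opening. The window head height is 1859 mm.

A wall with a rectangular opening subtracted — a window. Sill at z = 745, opening 1114 mm tall, so the head is at 745 + 1114 = 1859 mm.


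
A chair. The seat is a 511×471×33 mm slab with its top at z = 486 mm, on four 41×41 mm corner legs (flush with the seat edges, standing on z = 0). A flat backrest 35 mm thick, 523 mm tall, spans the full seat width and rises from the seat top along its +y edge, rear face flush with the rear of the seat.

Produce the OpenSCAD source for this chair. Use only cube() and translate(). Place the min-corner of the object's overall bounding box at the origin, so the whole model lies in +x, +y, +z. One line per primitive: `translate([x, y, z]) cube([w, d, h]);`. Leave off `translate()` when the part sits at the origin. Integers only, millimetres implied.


// leg_h = 486 - 33 = 453
translate([0, 0, 453]) cube([511, 471, 33]);
cube([41, 41, 453]);
translate([470, 0, 0]) cube([41, 41, 453]);
translate([0, 430, 0]) cube([41, 41, 453]);
translate([470, 430, 0]) cube([41, 41, 453]);
translate([0, 436, 486]) cube([511, 35, 523]);
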